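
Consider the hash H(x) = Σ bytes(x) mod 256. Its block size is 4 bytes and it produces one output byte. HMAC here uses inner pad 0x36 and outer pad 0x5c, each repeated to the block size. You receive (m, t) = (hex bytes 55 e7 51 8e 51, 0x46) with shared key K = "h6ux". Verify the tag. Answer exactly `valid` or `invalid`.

Key "h6ux" = 68 36 75 78 is exactly B = 4 bytes: K' = 68 36 75 78.
K' ⊕ ipad = 5e 00 43 4e; K' ⊕ opad = 34 6a 29 24.
Inner hash: sum = 94+0+67+78+85+231+81+142+81 = 859; mod 256 = 91 → 5b.
Outer hash (recomputed tag): sum = 52+106+41+36+91 = 326; mod 256 = 70 → 46.
Recomputed tag = 46; claimed = 46 → match.

valid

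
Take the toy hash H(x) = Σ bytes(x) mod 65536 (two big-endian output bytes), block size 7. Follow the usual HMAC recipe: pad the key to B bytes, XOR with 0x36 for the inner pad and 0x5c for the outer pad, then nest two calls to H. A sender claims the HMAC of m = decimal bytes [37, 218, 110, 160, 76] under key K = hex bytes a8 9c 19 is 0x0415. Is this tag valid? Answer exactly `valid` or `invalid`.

valid

Key hex bytes a8 9c 19 is 3 bytes ≤ B = 7; zero-pad to 7 bytes: K' = a8 9c 19 00 00 00 00.
K' ⊕ ipad = 9e aa 2f 36 36 36 36; K' ⊕ opad = f4 c0 45 5c 5c 5c 5c.
Inner hash: sum = 158+170+47+54+54+54+54+37+218+110+160+76 = 1192 → 04 a8.
Outer hash (recomputed tag): sum = 244+192+69+92+92+92+92+4+168 = 1045 → 04 15.
Recomputed tag = 0415; claimed = 0415 → match.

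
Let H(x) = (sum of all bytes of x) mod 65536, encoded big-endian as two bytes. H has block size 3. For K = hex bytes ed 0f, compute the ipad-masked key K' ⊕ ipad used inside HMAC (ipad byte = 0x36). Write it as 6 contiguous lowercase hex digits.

db3936

Key hex bytes ed 0f is 2 bytes ≤ B = 3; zero-pad to 3 bytes: K' = ed 0f 00.
XOR each byte with 0x36: ed⊕36=db, 0f⊕36=39, 00⊕36=36.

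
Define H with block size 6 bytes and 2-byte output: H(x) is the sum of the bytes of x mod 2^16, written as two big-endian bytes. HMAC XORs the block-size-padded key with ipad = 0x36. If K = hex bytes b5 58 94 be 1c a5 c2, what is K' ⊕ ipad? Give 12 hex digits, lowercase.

Key hex bytes b5 58 94 be 1c a5 c2 is 7 bytes > B = 6, so hash it first: H(key) = 03 e2, then zero-pad to 6 bytes: K' = 03 e2 00 00 00 00.
XOR each byte with 0x36: 03⊕36=35, e2⊕36=d4, 00⊕36=36, 00⊕36=36, 00⊕36=36, 00⊕36=36.

35d436363636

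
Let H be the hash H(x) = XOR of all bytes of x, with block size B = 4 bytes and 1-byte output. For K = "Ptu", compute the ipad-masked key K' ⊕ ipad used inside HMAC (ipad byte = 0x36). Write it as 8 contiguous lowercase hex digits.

66424336

Key "Ptu" = 50 74 75 is 3 bytes ≤ B = 4; zero-pad to 4 bytes: K' = 50 74 75 00.
XOR each byte with 0x36: 50⊕36=66, 74⊕36=42, 75⊕36=43, 00⊕36=36.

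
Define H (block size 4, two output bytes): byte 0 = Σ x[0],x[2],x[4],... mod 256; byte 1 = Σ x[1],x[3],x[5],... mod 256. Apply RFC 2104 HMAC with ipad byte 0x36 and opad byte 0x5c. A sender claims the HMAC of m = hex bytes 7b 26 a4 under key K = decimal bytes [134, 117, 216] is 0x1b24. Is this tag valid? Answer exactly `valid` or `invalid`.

valid

Key decimal bytes [134, 117, 216] = 86 75 d8 is 3 bytes ≤ B = 4; zero-pad to 4 bytes: K' = 86 75 d8 00.
K' ⊕ ipad = b0 43 ee 36; K' ⊕ opad = da 29 84 5c.
Inner hash: even-index sum = 701 mod 256 = 189; odd-index sum = 159 mod 256 = 159 → bd 9f.
Outer hash (recomputed tag): even-index sum = 539 mod 256 = 27; odd-index sum = 292 mod 256 = 36 → 1b 24.
Recomputed tag = 1b24; claimed = 1b24 → match.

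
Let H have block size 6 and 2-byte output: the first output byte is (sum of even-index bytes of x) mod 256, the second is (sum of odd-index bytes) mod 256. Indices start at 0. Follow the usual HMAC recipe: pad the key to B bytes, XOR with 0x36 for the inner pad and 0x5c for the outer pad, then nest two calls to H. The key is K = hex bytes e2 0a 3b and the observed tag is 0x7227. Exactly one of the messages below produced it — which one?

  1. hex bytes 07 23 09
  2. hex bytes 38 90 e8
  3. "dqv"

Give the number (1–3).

Key hex bytes e2 0a 3b is 3 bytes ≤ B = 6; zero-pad to 6 bytes: K' = e2 0a 3b 00 00 00.
K' ⊕ ipad = d4 3c 0d 36 36 36; K' ⊕ opad = be 56 67 5c 5c 5c.
m1: inner = H(d4 3c 0d 36 36 36 07 23 09) = 27 cb; tag = H(be 56 67 5c 5c 5c 27 cb) = a8d9
m2: inner = H(d4 3c 0d 36 36 36 38 90 e8) = 37 38; tag = H(be 56 67 5c 5c 5c 37 38) = b846
m3: inner = H(d4 3c 0d 36 36 36 64 71 76) = f1 19; tag = H(be 56 67 5c 5c 5c f1 19) = 7227 ← matches

3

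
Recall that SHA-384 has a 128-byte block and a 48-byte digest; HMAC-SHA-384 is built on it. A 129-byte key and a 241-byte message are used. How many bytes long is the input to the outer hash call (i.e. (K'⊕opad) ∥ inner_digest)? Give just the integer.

Key is 129 > 128 bytes, so it is hashed to 48 bytes then zero-padded to 128: |K'| = 128.
Outer input = (K'⊕opad) ∥ H(inner) → 128 + 48 = 176 bytes.

176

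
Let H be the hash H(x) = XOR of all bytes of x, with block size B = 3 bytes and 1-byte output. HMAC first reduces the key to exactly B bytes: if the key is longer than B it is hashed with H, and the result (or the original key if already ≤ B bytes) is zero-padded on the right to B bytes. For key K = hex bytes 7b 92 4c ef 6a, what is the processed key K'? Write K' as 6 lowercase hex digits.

|K| = 5 > B = 3, so first hash the key.
H(K): XOR 7b⊕92⊕4c⊕ef⊕6a = 20.
Zero-pad H(K) = 20 to 3 bytes: K' = 20 00 00.

200000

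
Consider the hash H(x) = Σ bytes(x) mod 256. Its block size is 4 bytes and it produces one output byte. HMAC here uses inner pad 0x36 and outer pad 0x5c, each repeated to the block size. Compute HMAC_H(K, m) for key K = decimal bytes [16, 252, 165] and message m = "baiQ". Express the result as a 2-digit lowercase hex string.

Key decimal bytes [16, 252, 165] = 10 fc a5 is 3 bytes ≤ B = 4; zero-pad to 4 bytes: K' = 10 fc a5 00.
K' ⊕ ipad = 26 ca 93 36.  K' ⊕ opad = 4c a0 f9 5c.
Inner input = (K'⊕ipad) ∥ m = 26 ca 93 36 ∥ 62 61 69 51.
Inner hash: sum = 38+202+147+54+98+97+105+81 = 822; mod 256 = 54 → 36.
Outer input = (K'⊕opad) ∥ inner = 4c a0 f9 5c ∥ 36.
Outer hash (tag): sum = 76+160+249+92+54 = 631; mod 256 = 119 → 77.

77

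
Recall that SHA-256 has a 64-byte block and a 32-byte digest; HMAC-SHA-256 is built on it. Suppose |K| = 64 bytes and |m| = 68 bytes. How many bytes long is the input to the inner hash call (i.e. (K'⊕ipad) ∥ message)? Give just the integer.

Key is 64 ≤ 64 bytes, zero-padded: |K'| = 64.
Inner input = (K'⊕ipad) ∥ m → 64 + 68 = 132 bytes.

132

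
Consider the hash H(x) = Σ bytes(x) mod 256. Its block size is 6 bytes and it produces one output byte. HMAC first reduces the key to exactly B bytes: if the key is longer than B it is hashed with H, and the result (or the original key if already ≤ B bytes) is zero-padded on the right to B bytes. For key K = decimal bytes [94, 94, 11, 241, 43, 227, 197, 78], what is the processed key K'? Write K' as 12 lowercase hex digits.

d90000000000

|K| = 8 > B = 6, so first hash the key.
H(K): sum = 94+94+11+241+43+227+197+78 = 985; mod 256 = 217 → d9.
Zero-pad H(K) = d9 to 6 bytes: K' = d9 00 00 00 00 00.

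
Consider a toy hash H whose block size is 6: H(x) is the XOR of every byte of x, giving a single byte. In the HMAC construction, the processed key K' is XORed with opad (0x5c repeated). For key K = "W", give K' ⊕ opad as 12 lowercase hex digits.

Key "W" = 57 is 1 byte ≤ B = 6; zero-pad to 6 bytes: K' = 57 00 00 00 00 00.
XOR each byte with 0x5c: 57⊕5c=0b, 00⊕5c=5c, 00⊕5c=5c, 00⊕5c=5c, 00⊕5c=5c, 00⊕5c=5c.

0b5c5c5c5c5c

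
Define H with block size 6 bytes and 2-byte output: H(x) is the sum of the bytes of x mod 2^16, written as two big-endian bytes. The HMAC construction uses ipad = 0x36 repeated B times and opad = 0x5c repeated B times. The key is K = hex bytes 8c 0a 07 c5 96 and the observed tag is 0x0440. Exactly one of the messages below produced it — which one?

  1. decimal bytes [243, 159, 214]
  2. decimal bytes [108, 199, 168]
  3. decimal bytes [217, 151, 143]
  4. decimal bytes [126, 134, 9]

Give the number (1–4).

Key hex bytes 8c 0a 07 c5 96 is 5 bytes ≤ B = 6; zero-pad to 6 bytes: K' = 8c 0a 07 c5 96 00.
K' ⊕ ipad = ba 3c 31 f3 a0 36; K' ⊕ opad = d0 56 5b 99 ca 5c.
m1: inner = H(ba 3c 31 f3 a0 36 f3 9f d6) = 05 58; tag = H(d0 56 5b 99 ca 5c 05 58) = 039d
m2: inner = H(ba 3c 31 f3 a0 36 6c c7 a8) = 04 cb; tag = H(d0 56 5b 99 ca 5c 04 cb) = 040f
m3: inner = H(ba 3c 31 f3 a0 36 d9 97 8f) = 04 ef; tag = H(d0 56 5b 99 ca 5c 04 ef) = 0433
m4: inner = H(ba 3c 31 f3 a0 36 7e 86 09) = 03 fd; tag = H(d0 56 5b 99 ca 5c 03 fd) = 0440 ← matches

4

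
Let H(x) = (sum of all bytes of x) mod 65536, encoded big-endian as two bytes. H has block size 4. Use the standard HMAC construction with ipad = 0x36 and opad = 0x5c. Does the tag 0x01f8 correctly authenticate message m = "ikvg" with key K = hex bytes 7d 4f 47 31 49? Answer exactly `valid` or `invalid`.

valid

Key hex bytes 7d 4f 47 31 49 is 5 bytes > B = 4, so hash it first: H(key) = 01 8d, then zero-pad to 4 bytes: K' = 01 8d 00 00.
K' ⊕ ipad = 37 bb 36 36; K' ⊕ opad = 5d d1 5c 5c.
Inner hash: sum = 55+187+54+54+105+107+118+103 = 783 → 03 0f.
Outer hash (recomputed tag): sum = 93+209+92+92+3+15 = 504 → 01 f8.
Recomputed tag = 01f8; claimed = 01f8 → match.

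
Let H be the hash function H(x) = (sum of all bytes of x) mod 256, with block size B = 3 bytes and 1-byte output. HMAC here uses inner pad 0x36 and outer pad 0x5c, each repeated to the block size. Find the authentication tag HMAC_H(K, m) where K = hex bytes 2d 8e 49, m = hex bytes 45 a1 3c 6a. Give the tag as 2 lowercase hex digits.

36

Key hex bytes 2d 8e 49 is exactly B = 3 bytes: K' = 2d 8e 49.
K' ⊕ ipad = 1b b8 7f.  K' ⊕ opad = 71 d2 15.
Inner input = (K'⊕ipad) ∥ m = 1b b8 7f ∥ 45 a1 3c 6a.
Inner hash: sum = 27+184+127+69+161+60+106 = 734; mod 256 = 222 → de.
Outer input = (K'⊕opad) ∥ inner = 71 d2 15 ∥ de.
Outer hash (tag): sum = 113+210+21+222 = 566; mod 256 = 54 → 36.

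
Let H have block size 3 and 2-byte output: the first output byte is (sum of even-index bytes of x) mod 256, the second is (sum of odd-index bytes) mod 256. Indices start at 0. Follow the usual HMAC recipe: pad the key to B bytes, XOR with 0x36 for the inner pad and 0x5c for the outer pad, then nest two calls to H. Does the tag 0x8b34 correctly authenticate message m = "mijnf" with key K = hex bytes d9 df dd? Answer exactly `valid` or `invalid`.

invalid

Key hex bytes d9 df dd is exactly B = 3 bytes: K' = d9 df dd.
K' ⊕ ipad = ef e9 eb; K' ⊕ opad = 85 83 81.
Inner hash: even-index sum = 689 mod 256 = 177; odd-index sum = 550 mod 256 = 38 → b1 26.
Outer hash (recomputed tag): even-index sum = 300 mod 256 = 44; odd-index sum = 308 mod 256 = 52 → 2c 34.
Recomputed tag = 2c34; claimed = 8b34 → mismatch.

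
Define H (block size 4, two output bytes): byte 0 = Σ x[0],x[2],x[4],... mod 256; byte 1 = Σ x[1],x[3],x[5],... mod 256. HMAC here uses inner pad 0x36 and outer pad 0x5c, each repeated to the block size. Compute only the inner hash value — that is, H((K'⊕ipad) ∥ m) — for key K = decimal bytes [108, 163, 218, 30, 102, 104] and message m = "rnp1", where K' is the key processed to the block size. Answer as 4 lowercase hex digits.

Key decimal bytes [108, 163, 218, 30, 102, 104] = 6c a3 da 1e 66 68 is 6 bytes > B = 4, so hash it first: H(key) = ac 29, then zero-pad to 4 bytes: K' = ac 29 00 00.
K' ⊕ ipad = 9a 1f 36 36.
Inner input = 9a 1f 36 36 ∥ 72 6e 70 31.
Inner hash: even-index sum = 434 mod 256 = 178; odd-index sum = 244 mod 256 = 244 → b2 f4.

b2f4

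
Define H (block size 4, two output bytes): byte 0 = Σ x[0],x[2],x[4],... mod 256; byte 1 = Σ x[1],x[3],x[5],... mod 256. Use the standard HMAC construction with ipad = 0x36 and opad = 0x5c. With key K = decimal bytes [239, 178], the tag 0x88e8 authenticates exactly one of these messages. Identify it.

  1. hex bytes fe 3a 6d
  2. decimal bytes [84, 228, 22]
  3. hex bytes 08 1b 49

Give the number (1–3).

2

Key decimal bytes [239, 178] = ef b2 is 2 bytes ≤ B = 4; zero-pad to 4 bytes: K' = ef b2 00 00.
K' ⊕ ipad = d9 84 36 36; K' ⊕ opad = b3 ee 5c 5c.
m1: inner = H(d9 84 36 36 fe 3a 6d) = 7a f4; tag = H(b3 ee 5c 5c 7a f4) = 893e
m2: inner = H(d9 84 36 36 54 e4 16) = 79 9e; tag = H(b3 ee 5c 5c 79 9e) = 88e8 ← matches
m3: inner = H(d9 84 36 36 08 1b 49) = 60 d5; tag = H(b3 ee 5c 5c 60 d5) = 6f1f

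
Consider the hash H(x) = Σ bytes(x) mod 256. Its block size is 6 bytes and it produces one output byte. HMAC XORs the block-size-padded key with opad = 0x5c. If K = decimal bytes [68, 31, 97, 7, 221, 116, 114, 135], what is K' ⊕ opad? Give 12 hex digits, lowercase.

Key decimal bytes [68, 31, 97, 7, 221, 116, 114, 135] = 44 1f 61 07 dd 74 72 87 is 8 bytes > B = 6, so hash it first: H(key) = 15, then zero-pad to 6 bytes: K' = 15 00 00 00 00 00.
XOR each byte with 0x5c: 15⊕5c=49, 00⊕5c=5c, 00⊕5c=5c, 00⊕5c=5c, 00⊕5c=5c, 00⊕5c=5c.

495c5c5c5c5c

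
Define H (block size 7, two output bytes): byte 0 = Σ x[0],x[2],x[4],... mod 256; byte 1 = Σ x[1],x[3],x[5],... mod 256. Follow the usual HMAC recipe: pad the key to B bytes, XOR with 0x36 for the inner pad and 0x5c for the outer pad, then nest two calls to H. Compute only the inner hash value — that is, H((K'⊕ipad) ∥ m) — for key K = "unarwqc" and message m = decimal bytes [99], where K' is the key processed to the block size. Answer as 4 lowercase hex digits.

3046

Key "unarwqc" = 75 6e 61 72 77 71 63 is exactly B = 7 bytes: K' = 75 6e 61 72 77 71 63.
K' ⊕ ipad = 43 58 57 44 41 47 55.
Inner input = 43 58 57 44 41 47 55 ∥ 63.
Inner hash: even-index sum = 304 mod 256 = 48; odd-index sum = 326 mod 256 = 70 → 30 46.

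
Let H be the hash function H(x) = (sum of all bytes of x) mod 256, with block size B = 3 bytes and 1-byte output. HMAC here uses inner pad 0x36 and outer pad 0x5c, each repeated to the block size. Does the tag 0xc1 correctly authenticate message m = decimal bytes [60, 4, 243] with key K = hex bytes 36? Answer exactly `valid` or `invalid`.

valid

Key hex bytes 36 is 1 byte ≤ B = 3; zero-pad to 3 bytes: K' = 36 00 00.
K' ⊕ ipad = 00 36 36; K' ⊕ opad = 6a 5c 5c.
Inner hash: sum = 0+54+54+60+4+243 = 415; mod 256 = 159 → 9f.
Outer hash (recomputed tag): sum = 106+92+92+159 = 449; mod 256 = 193 → c1.
Recomputed tag = c1; claimed = c1 → match.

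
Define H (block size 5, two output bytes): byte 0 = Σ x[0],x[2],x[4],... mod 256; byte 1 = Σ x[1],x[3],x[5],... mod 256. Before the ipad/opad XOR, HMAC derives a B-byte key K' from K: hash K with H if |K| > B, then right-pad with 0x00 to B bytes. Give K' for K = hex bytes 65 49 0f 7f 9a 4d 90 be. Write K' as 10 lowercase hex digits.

|K| = 8 > B = 5, so first hash the key.
H(K): even-index sum = 414 mod 256 = 158; odd-index sum = 467 mod 256 = 211 → 9e d3.
Zero-pad H(K) = 9e d3 to 5 bytes: K' = 9e d3 00 00 00.

9ed3000000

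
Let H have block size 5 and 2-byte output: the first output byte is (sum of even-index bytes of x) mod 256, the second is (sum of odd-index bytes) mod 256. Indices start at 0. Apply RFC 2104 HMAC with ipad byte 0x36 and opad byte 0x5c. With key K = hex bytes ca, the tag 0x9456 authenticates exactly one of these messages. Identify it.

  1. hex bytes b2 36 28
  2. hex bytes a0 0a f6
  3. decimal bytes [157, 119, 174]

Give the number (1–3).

Key hex bytes ca is 1 byte ≤ B = 5; zero-pad to 5 bytes: K' = ca 00 00 00 00.
K' ⊕ ipad = fc 36 36 36 36; K' ⊕ opad = 96 5c 5c 5c 5c.
m1: inner = H(fc 36 36 36 36 b2 36 28) = 9e 46; tag = H(96 5c 5c 5c 5c 9e 46) = 9456 ← matches
m2: inner = H(fc 36 36 36 36 a0 0a f6) = 72 02; tag = H(96 5c 5c 5c 5c 72 02) = 502a
m3: inner = H(fc 36 36 36 36 9d 77 ae) = df b7; tag = H(96 5c 5c 5c 5c df b7) = 0597

1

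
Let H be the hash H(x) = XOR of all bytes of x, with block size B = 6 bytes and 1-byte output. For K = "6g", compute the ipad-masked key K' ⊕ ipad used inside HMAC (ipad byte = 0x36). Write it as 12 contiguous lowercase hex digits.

005136363636

Key "6g" = 36 67 is 2 bytes ≤ B = 6; zero-pad to 6 bytes: K' = 36 67 00 00 00 00.
XOR each byte with 0x36: 36⊕36=00, 67⊕36=51, 00⊕36=36, 00⊕36=36, 00⊕36=36, 00⊕36=36.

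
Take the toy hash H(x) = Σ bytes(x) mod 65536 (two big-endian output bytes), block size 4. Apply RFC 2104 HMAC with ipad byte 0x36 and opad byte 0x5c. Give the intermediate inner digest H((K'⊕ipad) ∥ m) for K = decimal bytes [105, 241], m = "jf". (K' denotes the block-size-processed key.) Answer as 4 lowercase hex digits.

0262

Key decimal bytes [105, 241] = 69 f1 is 2 bytes ≤ B = 4; zero-pad to 4 bytes: K' = 69 f1 00 00.
K' ⊕ ipad = 5f c7 36 36.
Inner input = 5f c7 36 36 ∥ 6a 66.
Inner hash: sum = 95+199+54+54+106+102 = 610 → 02 62.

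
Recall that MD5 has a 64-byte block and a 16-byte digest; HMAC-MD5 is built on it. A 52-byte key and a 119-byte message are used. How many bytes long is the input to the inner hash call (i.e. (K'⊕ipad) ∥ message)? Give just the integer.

183

Key is 52 ≤ 64 bytes, zero-padded: |K'| = 64.
Inner input = (K'⊕ipad) ∥ m → 64 + 119 = 183 bytes.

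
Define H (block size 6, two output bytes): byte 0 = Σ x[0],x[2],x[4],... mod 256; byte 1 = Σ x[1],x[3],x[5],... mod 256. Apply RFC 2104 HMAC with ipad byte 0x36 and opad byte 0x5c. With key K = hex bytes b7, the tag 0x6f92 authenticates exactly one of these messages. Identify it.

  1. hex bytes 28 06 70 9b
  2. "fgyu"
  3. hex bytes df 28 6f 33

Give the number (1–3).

2

Key hex bytes b7 is 1 byte ≤ B = 6; zero-pad to 6 bytes: K' = b7 00 00 00 00 00.
K' ⊕ ipad = 81 36 36 36 36 36; K' ⊕ opad = eb 5c 5c 5c 5c 5c.
m1: inner = H(81 36 36 36 36 36 28 06 70 9b) = 85 43; tag = H(eb 5c 5c 5c 5c 5c 85 43) = 2857
m2: inner = H(81 36 36 36 36 36 66 67 79 75) = cc 7e; tag = H(eb 5c 5c 5c 5c 5c cc 7e) = 6f92 ← matches
m3: inner = H(81 36 36 36 36 36 df 28 6f 33) = 3b fd; tag = H(eb 5c 5c 5c 5c 5c 3b fd) = de11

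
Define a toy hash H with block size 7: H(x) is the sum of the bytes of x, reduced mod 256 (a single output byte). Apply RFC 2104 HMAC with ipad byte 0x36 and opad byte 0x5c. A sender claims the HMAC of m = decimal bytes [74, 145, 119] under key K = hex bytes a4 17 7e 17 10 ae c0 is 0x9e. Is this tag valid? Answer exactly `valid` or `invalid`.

Key hex bytes a4 17 7e 17 10 ae c0 is exactly B = 7 bytes: K' = a4 17 7e 17 10 ae c0.
K' ⊕ ipad = 92 21 48 21 26 98 f6; K' ⊕ opad = f8 4b 22 4b 4c f2 9c.
Inner hash: sum = 146+33+72+33+38+152+246+74+145+119 = 1058; mod 256 = 34 → 22.
Outer hash (recomputed tag): sum = 248+75+34+75+76+242+156+34 = 940; mod 256 = 172 → ac.
Recomputed tag = ac; claimed = 9e → mismatch.

invalid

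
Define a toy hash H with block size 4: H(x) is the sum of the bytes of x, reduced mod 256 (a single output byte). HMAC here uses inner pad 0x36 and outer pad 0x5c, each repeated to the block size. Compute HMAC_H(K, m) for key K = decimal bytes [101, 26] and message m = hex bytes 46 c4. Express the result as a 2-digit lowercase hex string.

2c

Key decimal bytes [101, 26] = 65 1a is 2 bytes ≤ B = 4; zero-pad to 4 bytes: K' = 65 1a 00 00.
K' ⊕ ipad = 53 2c 36 36.  K' ⊕ opad = 39 46 5c 5c.
Inner input = (K'⊕ipad) ∥ m = 53 2c 36 36 ∥ 46 c4.
Inner hash: sum = 83+44+54+54+70+196 = 501; mod 256 = 245 → f5.
Outer input = (K'⊕opad) ∥ inner = 39 46 5c 5c ∥ f5.
Outer hash (tag): sum = 57+70+92+92+245 = 556; mod 256 = 44 → 2c.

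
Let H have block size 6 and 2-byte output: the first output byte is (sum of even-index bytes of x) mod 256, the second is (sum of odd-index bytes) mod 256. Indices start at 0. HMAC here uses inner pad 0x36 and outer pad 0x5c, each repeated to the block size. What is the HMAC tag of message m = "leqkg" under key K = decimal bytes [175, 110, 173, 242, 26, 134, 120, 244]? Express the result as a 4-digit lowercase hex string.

Key decimal bytes [175, 110, 173, 242, 26, 134, 120, 244] = af 6e ad f2 1a 86 78 f4 is 8 bytes > B = 6, so hash it first: H(key) = ee da, then zero-pad to 6 bytes: K' = ee da 00 00 00 00.
K' ⊕ ipad = d8 ec 36 36 36 36.  K' ⊕ opad = b2 86 5c 5c 5c 5c.
Inner input = (K'⊕ipad) ∥ m = d8 ec 36 36 36 36 ∥ 6c 65 71 6b 67.
Inner hash: even-index sum = 648 mod 256 = 136; odd-index sum = 552 mod 256 = 40 → 88 28.
Outer input = (K'⊕opad) ∥ inner = b2 86 5c 5c 5c 5c ∥ 88 28.
Outer hash (tag): even-index sum = 498 mod 256 = 242; odd-index sum = 358 mod 256 = 102 → f2 66.

f266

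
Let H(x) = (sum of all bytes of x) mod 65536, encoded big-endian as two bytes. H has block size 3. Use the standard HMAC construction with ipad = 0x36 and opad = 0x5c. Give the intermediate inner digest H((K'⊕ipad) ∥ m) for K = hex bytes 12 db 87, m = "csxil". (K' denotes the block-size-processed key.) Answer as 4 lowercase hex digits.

03e5

Key hex bytes 12 db 87 is exactly B = 3 bytes: K' = 12 db 87.
K' ⊕ ipad = 24 ed b1.
Inner input = 24 ed b1 ∥ 63 73 78 69 6c.
Inner hash: sum = 36+237+177+99+115+120+105+108 = 997 → 03 e5.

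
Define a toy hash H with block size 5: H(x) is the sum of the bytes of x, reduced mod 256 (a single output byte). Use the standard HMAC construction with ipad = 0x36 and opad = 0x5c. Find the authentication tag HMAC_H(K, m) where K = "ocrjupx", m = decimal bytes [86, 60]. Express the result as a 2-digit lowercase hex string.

6e

Key "ocrjupx" = 6f 63 72 6a 75 70 78 is 7 bytes > B = 5, so hash it first: H(key) = 0b, then zero-pad to 5 bytes: K' = 0b 00 00 00 00.
K' ⊕ ipad = 3d 36 36 36 36.  K' ⊕ opad = 57 5c 5c 5c 5c.
Inner input = (K'⊕ipad) ∥ m = 3d 36 36 36 36 ∥ 56 3c.
Inner hash: sum = 61+54+54+54+54+86+60 = 423; mod 256 = 167 → a7.
Outer input = (K'⊕opad) ∥ inner = 57 5c 5c 5c 5c ∥ a7.
Outer hash (tag): sum = 87+92+92+92+92+167 = 622; mod 256 = 110 → 6e.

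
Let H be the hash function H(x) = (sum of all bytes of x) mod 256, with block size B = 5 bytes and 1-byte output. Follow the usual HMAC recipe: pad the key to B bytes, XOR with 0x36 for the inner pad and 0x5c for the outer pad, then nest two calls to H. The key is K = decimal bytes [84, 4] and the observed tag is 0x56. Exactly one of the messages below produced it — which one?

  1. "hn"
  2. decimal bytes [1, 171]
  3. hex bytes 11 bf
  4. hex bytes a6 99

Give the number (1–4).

Key decimal bytes [84, 4] = 54 04 is 2 bytes ≤ B = 5; zero-pad to 5 bytes: K' = 54 04 00 00 00.
K' ⊕ ipad = 62 32 36 36 36; K' ⊕ opad = 08 58 5c 5c 5c.
m1: inner = H(62 32 36 36 36 68 6e) = 0c; tag = H(08 58 5c 5c 5c 0c) = 80
m2: inner = H(62 32 36 36 36 01 ab) = e2; tag = H(08 58 5c 5c 5c e2) = 56 ← matches
m3: inner = H(62 32 36 36 36 11 bf) = 06; tag = H(08 58 5c 5c 5c 06) = 7a
m4: inner = H(62 32 36 36 36 a6 99) = 75; tag = H(08 58 5c 5c 5c 75) = e9

2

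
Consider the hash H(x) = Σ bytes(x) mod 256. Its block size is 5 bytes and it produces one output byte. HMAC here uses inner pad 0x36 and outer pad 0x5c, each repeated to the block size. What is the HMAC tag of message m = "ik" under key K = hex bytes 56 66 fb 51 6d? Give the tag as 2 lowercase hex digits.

Key hex bytes 56 66 fb 51 6d is exactly B = 5 bytes: K' = 56 66 fb 51 6d.
K' ⊕ ipad = 60 50 cd 67 5b.  K' ⊕ opad = 0a 3a a7 0d 31.
Inner input = (K'⊕ipad) ∥ m = 60 50 cd 67 5b ∥ 69 6b.
Inner hash: sum = 96+80+205+103+91+105+107 = 787; mod 256 = 19 → 13.
Outer input = (K'⊕opad) ∥ inner = 0a 3a a7 0d 31 ∥ 13.
Outer hash (tag): sum = 10+58+167+13+49+19 = 316; mod 256 = 60 → 3c.

3c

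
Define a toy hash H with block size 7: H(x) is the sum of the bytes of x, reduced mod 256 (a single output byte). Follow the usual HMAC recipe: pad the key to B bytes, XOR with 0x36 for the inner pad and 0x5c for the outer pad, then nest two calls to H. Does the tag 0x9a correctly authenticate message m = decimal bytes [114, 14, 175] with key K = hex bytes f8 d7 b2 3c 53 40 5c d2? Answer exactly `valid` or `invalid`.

invalid

Key hex bytes f8 d7 b2 3c 53 40 5c d2 is 8 bytes > B = 7, so hash it first: H(key) = 7e, then zero-pad to 7 bytes: K' = 7e 00 00 00 00 00 00.
K' ⊕ ipad = 48 36 36 36 36 36 36; K' ⊕ opad = 22 5c 5c 5c 5c 5c 5c.
Inner hash: sum = 72+54+54+54+54+54+54+114+14+175 = 699; mod 256 = 187 → bb.
Outer hash (recomputed tag): sum = 34+92+92+92+92+92+92+187 = 773; mod 256 = 5 → 05.
Recomputed tag = 05; claimed = 9a → mismatch.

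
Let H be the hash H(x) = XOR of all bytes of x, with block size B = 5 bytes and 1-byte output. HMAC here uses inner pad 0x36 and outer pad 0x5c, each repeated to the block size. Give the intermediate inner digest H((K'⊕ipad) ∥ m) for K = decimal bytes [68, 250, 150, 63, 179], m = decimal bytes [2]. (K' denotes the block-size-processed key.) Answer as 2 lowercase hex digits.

Key decimal bytes [68, 250, 150, 63, 179] = 44 fa 96 3f b3 is exactly B = 5 bytes: K' = 44 fa 96 3f b3.
K' ⊕ ipad = 72 cc a0 09 85.
Inner input = 72 cc a0 09 85 ∥ 02.
Inner hash: XOR 72⊕cc⊕a0⊕09⊕85⊕02 = 90.

90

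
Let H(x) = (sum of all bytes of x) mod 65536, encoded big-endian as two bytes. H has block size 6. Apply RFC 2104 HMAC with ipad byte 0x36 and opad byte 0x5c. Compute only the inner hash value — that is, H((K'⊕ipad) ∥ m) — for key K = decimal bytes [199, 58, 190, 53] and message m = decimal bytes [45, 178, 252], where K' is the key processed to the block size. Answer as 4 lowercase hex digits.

03cf

Key decimal bytes [199, 58, 190, 53] = c7 3a be 35 is 4 bytes ≤ B = 6; zero-pad to 6 bytes: K' = c7 3a be 35 00 00.
K' ⊕ ipad = f1 0c 88 03 36 36.
Inner input = f1 0c 88 03 36 36 ∥ 2d b2 fc.
Inner hash: sum = 241+12+136+3+54+54+45+178+252 = 975 → 03 cf.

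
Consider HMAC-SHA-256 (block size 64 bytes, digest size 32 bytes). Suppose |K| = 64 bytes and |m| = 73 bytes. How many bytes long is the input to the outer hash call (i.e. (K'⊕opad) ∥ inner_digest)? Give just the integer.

96

Key is 64 ≤ 64 bytes, zero-padded: |K'| = 64.
Outer input = (K'⊕opad) ∥ H(inner) → 64 + 32 = 96 bytes.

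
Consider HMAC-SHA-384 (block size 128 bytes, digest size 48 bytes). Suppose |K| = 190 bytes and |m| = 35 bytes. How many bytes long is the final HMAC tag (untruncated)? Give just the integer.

The tag is one SHA-384 digest: 48 bytes.

48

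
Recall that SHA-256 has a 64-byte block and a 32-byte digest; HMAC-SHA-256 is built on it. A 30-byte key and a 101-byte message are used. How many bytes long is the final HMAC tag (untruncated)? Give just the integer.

32

The tag is one SHA-256 digest: 32 bytes.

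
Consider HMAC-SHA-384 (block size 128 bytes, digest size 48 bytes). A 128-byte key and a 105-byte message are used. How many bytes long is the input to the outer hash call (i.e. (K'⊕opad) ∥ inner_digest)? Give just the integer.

176

Key is 128 ≤ 128 bytes, zero-padded: |K'| = 128.
Outer input = (K'⊕opad) ∥ H(inner) → 128 + 48 = 176 bytes.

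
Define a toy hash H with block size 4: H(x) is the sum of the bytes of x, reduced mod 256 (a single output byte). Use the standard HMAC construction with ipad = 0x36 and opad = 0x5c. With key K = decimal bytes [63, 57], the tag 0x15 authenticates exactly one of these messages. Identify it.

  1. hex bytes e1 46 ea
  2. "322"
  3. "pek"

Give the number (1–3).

1

Key decimal bytes [63, 57] = 3f 39 is 2 bytes ≤ B = 4; zero-pad to 4 bytes: K' = 3f 39 00 00.
K' ⊕ ipad = 09 0f 36 36; K' ⊕ opad = 63 65 5c 5c.
m1: inner = H(09 0f 36 36 e1 46 ea) = 95; tag = H(63 65 5c 5c 95) = 15 ← matches
m2: inner = H(09 0f 36 36 33 32 32) = 1b; tag = H(63 65 5c 5c 1b) = 9b
m3: inner = H(09 0f 36 36 70 65 6b) = c4; tag = H(63 65 5c 5c c4) = 44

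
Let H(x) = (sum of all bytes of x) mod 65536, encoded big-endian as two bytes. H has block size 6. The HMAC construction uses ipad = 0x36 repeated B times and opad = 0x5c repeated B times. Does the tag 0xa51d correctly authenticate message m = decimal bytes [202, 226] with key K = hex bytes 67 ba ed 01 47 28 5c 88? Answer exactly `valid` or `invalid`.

Key hex bytes 67 ba ed 01 47 28 5c 88 is 8 bytes > B = 6, so hash it first: H(key) = 03 62, then zero-pad to 6 bytes: K' = 03 62 00 00 00 00.
K' ⊕ ipad = 35 54 36 36 36 36; K' ⊕ opad = 5f 3e 5c 5c 5c 5c.
Inner hash: sum = 53+84+54+54+54+54+202+226 = 781 → 03 0d.
Outer hash (recomputed tag): sum = 95+62+92+92+92+92+3+13 = 541 → 02 1d.
Recomputed tag = 021d; claimed = a51d → mismatch.

invalid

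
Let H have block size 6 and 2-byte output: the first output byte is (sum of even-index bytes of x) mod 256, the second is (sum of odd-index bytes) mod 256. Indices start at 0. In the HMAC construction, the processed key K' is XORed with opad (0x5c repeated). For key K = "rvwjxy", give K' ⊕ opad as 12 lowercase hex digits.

Key "rvwjxy" = 72 76 77 6a 78 79 is exactly B = 6 bytes: K' = 72 76 77 6a 78 79.
XOR each byte with 0x5c: 72⊕5c=2e, 76⊕5c=2a, 77⊕5c=2b, 6a⊕5c=36, 78⊕5c=24, 79⊕5c=25.

2e2a2b362425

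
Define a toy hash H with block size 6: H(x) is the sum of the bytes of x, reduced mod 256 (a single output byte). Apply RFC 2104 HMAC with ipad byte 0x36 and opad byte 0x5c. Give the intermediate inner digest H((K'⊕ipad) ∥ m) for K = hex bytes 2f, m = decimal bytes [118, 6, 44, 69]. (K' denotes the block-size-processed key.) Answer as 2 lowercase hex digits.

14

Key hex bytes 2f is 1 byte ≤ B = 6; zero-pad to 6 bytes: K' = 2f 00 00 00 00 00.
K' ⊕ ipad = 19 36 36 36 36 36.
Inner input = 19 36 36 36 36 36 ∥ 76 06 2c 45.
Inner hash: sum = 25+54+54+54+54+54+118+6+44+69 = 532; mod 256 = 20 → 14.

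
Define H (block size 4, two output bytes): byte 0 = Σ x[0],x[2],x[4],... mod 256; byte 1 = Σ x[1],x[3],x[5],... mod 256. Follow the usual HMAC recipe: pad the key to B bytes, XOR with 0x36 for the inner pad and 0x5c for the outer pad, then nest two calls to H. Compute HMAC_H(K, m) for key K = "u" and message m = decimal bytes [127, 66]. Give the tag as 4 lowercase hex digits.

Key "u" = 75 is 1 byte ≤ B = 4; zero-pad to 4 bytes: K' = 75 00 00 00.
K' ⊕ ipad = 43 36 36 36.  K' ⊕ opad = 29 5c 5c 5c.
Inner input = (K'⊕ipad) ∥ m = 43 36 36 36 ∥ 7f 42.
Inner hash: even-index sum = 248 mod 256 = 248; odd-index sum = 174 mod 256 = 174 → f8 ae.
Outer input = (K'⊕opad) ∥ inner = 29 5c 5c 5c ∥ f8 ae.
Outer hash (tag): even-index sum = 381 mod 256 = 125; odd-index sum = 358 mod 256 = 102 → 7d 66.

7d66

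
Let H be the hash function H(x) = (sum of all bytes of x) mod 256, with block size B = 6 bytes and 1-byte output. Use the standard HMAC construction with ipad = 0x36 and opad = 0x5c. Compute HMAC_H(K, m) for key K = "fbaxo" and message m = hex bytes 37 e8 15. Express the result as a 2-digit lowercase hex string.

Key "fbaxo" = 66 62 61 78 6f is 5 bytes ≤ B = 6; zero-pad to 6 bytes: K' = 66 62 61 78 6f 00.
K' ⊕ ipad = 50 54 57 4e 59 36.  K' ⊕ opad = 3a 3e 3d 24 33 5c.
Inner input = (K'⊕ipad) ∥ m = 50 54 57 4e 59 36 ∥ 37 e8 15.
Inner hash: sum = 80+84+87+78+89+54+55+232+21 = 780; mod 256 = 12 → 0c.
Outer input = (K'⊕opad) ∥ inner = 3a 3e 3d 24 33 5c ∥ 0c.
Outer hash (tag): sum = 58+62+61+36+51+92+12 = 372; mod 256 = 116 → 74.

74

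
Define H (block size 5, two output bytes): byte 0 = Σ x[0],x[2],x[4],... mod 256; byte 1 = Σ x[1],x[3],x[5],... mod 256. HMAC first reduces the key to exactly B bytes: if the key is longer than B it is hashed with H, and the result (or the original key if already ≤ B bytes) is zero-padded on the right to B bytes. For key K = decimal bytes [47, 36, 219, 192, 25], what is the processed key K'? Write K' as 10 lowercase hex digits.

Key decimal bytes [47, 36, 219, 192, 25] = 2f 24 db c0 19 is exactly B = 5 bytes: K' = 2f 24 db c0 19.

2f24dbc019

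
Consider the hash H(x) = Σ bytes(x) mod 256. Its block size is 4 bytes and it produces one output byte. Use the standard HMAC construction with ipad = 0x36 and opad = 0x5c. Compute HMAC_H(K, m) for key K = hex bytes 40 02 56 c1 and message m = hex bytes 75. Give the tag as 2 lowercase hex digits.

97

Key hex bytes 40 02 56 c1 is exactly B = 4 bytes: K' = 40 02 56 c1.
K' ⊕ ipad = 76 34 60 f7.  K' ⊕ opad = 1c 5e 0a 9d.
Inner input = (K'⊕ipad) ∥ m = 76 34 60 f7 ∥ 75.
Inner hash: sum = 118+52+96+247+117 = 630; mod 256 = 118 → 76.
Outer input = (K'⊕opad) ∥ inner = 1c 5e 0a 9d ∥ 76.
Outer hash (tag): sum = 28+94+10+157+118 = 407; mod 256 = 151 → 97.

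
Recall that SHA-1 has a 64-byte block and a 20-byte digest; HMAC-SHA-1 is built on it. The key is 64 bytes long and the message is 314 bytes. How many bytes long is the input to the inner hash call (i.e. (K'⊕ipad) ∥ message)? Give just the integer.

378

Key is 64 ≤ 64 bytes, zero-padded: |K'| = 64.
Inner input = (K'⊕ipad) ∥ m → 64 + 314 = 378 bytes.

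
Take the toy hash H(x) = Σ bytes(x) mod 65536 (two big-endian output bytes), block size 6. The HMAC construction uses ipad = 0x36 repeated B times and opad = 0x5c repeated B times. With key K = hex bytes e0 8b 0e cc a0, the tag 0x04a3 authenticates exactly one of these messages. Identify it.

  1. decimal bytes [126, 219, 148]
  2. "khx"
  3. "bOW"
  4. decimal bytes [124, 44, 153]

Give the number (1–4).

Key hex bytes e0 8b 0e cc a0 is 5 bytes ≤ B = 6; zero-pad to 6 bytes: K' = e0 8b 0e cc a0 00.
K' ⊕ ipad = d6 bd 38 fa 96 36; K' ⊕ opad = bc d7 52 90 fc 5c.
m1: inner = H(d6 bd 38 fa 96 36 7e db 94) = 05 7e; tag = H(bc d7 52 90 fc 5c 05 7e) = 0450
m2: inner = H(d6 bd 38 fa 96 36 6b 68 78) = 04 dc; tag = H(bc d7 52 90 fc 5c 04 dc) = 04ad
m3: inner = H(d6 bd 38 fa 96 36 62 4f 57) = 04 99; tag = H(bc d7 52 90 fc 5c 04 99) = 046a
m4: inner = H(d6 bd 38 fa 96 36 7c 2c 99) = 04 d2; tag = H(bc d7 52 90 fc 5c 04 d2) = 04a3 ← matches

4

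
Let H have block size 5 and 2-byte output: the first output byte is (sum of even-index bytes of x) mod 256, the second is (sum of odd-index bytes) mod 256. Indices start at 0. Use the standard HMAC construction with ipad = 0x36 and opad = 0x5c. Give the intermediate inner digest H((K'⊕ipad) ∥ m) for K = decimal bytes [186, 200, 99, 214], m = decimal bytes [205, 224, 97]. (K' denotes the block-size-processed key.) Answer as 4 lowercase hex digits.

f70c

Key decimal bytes [186, 200, 99, 214] = ba c8 63 d6 is 4 bytes ≤ B = 5; zero-pad to 5 bytes: K' = ba c8 63 d6 00.
K' ⊕ ipad = 8c fe 55 e0 36.
Inner input = 8c fe 55 e0 36 ∥ cd e0 61.
Inner hash: even-index sum = 503 mod 256 = 247; odd-index sum = 780 mod 256 = 12 → f7 0c.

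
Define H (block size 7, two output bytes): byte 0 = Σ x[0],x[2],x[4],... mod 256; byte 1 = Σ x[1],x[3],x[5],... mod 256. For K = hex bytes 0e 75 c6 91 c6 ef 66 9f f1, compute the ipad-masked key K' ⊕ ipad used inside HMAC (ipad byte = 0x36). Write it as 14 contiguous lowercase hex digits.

Key hex bytes 0e 75 c6 91 c6 ef 66 9f f1 is 9 bytes > B = 7, so hash it first: H(key) = f1 94, then zero-pad to 7 bytes: K' = f1 94 00 00 00 00 00.
XOR each byte with 0x36: f1⊕36=c7, 94⊕36=a2, 00⊕36=36, 00⊕36=36, 00⊕36=36, 00⊕36=36, 00⊕36=36.

c7a23636363636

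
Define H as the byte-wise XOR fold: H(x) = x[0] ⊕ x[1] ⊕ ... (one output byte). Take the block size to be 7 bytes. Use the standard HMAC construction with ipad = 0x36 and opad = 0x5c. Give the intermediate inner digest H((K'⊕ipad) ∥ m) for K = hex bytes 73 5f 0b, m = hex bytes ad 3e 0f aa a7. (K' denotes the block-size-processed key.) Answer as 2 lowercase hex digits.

Key hex bytes 73 5f 0b is 3 bytes ≤ B = 7; zero-pad to 7 bytes: K' = 73 5f 0b 00 00 00 00.
K' ⊕ ipad = 45 69 3d 36 36 36 36.
Inner input = 45 69 3d 36 36 36 36 ∥ ad 3e 0f aa a7.
Inner hash: XOR 45⊕69⊕3d⊕36⊕36⊕36⊕36⊕ad⊕3e⊕0f⊕aa⊕a7 = 80.

80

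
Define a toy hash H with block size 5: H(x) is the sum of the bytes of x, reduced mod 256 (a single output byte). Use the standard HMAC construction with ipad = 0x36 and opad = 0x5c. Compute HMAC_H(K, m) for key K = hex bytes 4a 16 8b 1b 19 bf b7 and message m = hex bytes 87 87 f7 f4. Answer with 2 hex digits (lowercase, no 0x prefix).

ad

Key hex bytes 4a 16 8b 1b 19 bf b7 is 7 bytes > B = 5, so hash it first: H(key) = 95, then zero-pad to 5 bytes: K' = 95 00 00 00 00.
K' ⊕ ipad = a3 36 36 36 36.  K' ⊕ opad = c9 5c 5c 5c 5c.
Inner input = (K'⊕ipad) ∥ m = a3 36 36 36 36 ∥ 87 87 f7 f4.
Inner hash: sum = 163+54+54+54+54+135+135+247+244 = 1140; mod 256 = 116 → 74.
Outer input = (K'⊕opad) ∥ inner = c9 5c 5c 5c 5c ∥ 74.
Outer hash (tag): sum = 201+92+92+92+92+116 = 685; mod 256 = 173 → ad.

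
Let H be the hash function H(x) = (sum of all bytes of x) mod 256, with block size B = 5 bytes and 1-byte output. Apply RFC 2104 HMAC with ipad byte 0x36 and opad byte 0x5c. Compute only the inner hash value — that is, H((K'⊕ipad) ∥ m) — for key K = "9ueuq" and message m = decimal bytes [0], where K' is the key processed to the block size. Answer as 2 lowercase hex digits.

Key "9ueuq" = 39 75 65 75 71 is exactly B = 5 bytes: K' = 39 75 65 75 71.
K' ⊕ ipad = 0f 43 53 43 47.
Inner input = 0f 43 53 43 47 ∥ 00.
Inner hash: sum = 15+67+83+67+71+0 = 303; mod 256 = 47 → 2f.

2f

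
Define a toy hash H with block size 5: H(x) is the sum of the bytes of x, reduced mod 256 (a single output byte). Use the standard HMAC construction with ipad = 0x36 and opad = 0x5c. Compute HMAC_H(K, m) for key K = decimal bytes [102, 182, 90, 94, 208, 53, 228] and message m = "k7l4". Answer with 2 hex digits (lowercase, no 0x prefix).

Key decimal bytes [102, 182, 90, 94, 208, 53, 228] = 66 b6 5a 5e d0 35 e4 is 7 bytes > B = 5, so hash it first: H(key) = bd, then zero-pad to 5 bytes: K' = bd 00 00 00 00.
K' ⊕ ipad = 8b 36 36 36 36.  K' ⊕ opad = e1 5c 5c 5c 5c.
Inner input = (K'⊕ipad) ∥ m = 8b 36 36 36 36 ∥ 6b 37 6c 34.
Inner hash: sum = 139+54+54+54+54+107+55+108+52 = 677; mod 256 = 165 → a5.
Outer input = (K'⊕opad) ∥ inner = e1 5c 5c 5c 5c ∥ a5.
Outer hash (tag): sum = 225+92+92+92+92+165 = 758; mod 256 = 246 → f6.

f6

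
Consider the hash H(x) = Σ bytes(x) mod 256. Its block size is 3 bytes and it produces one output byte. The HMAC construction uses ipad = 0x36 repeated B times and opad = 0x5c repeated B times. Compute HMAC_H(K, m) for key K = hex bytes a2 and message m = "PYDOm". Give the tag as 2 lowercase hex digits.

5f

Key hex bytes a2 is 1 byte ≤ B = 3; zero-pad to 3 bytes: K' = a2 00 00.
K' ⊕ ipad = 94 36 36.  K' ⊕ opad = fe 5c 5c.
Inner input = (K'⊕ipad) ∥ m = 94 36 36 ∥ 50 59 44 4f 6d.
Inner hash: sum = 148+54+54+80+89+68+79+109 = 681; mod 256 = 169 → a9.
Outer input = (K'⊕opad) ∥ inner = fe 5c 5c ∥ a9.
Outer hash (tag): sum = 254+92+92+169 = 607; mod 256 = 95 → 5f.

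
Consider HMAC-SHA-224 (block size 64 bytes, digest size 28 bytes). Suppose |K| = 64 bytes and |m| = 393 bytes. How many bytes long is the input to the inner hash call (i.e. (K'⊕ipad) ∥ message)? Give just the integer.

Key is 64 ≤ 64 bytes, zero-padded: |K'| = 64.
Inner input = (K'⊕ipad) ∥ m → 64 + 393 = 457 bytes.

457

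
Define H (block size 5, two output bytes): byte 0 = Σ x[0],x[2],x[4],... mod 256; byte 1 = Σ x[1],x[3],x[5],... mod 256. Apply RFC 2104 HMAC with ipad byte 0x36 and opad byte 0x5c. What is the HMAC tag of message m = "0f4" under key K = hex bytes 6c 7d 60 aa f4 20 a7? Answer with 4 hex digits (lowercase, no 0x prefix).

fe9a

Key hex bytes 6c 7d 60 aa f4 20 a7 is 7 bytes > B = 5, so hash it first: H(key) = 67 47, then zero-pad to 5 bytes: K' = 67 47 00 00 00.
K' ⊕ ipad = 51 71 36 36 36.  K' ⊕ opad = 3b 1b 5c 5c 5c.
Inner input = (K'⊕ipad) ∥ m = 51 71 36 36 36 ∥ 30 66 34.
Inner hash: even-index sum = 291 mod 256 = 35; odd-index sum = 267 mod 256 = 11 → 23 0b.
Outer input = (K'⊕opad) ∥ inner = 3b 1b 5c 5c 5c ∥ 23 0b.
Outer hash (tag): even-index sum = 254 mod 256 = 254; odd-index sum = 154 mod 256 = 154 → fe 9a.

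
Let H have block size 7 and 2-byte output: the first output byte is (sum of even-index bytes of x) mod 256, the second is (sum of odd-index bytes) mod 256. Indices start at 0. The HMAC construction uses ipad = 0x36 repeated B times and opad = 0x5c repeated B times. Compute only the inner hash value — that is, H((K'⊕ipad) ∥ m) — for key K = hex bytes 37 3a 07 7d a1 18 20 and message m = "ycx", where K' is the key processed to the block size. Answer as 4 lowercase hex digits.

Key hex bytes 37 3a 07 7d a1 18 20 is exactly B = 7 bytes: K' = 37 3a 07 7d a1 18 20.
K' ⊕ ipad = 01 0c 31 4b 97 2e 16.
Inner input = 01 0c 31 4b 97 2e 16 ∥ 79 63 78.
Inner hash: even-index sum = 322 mod 256 = 66; odd-index sum = 374 mod 256 = 118 → 42 76.

4276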